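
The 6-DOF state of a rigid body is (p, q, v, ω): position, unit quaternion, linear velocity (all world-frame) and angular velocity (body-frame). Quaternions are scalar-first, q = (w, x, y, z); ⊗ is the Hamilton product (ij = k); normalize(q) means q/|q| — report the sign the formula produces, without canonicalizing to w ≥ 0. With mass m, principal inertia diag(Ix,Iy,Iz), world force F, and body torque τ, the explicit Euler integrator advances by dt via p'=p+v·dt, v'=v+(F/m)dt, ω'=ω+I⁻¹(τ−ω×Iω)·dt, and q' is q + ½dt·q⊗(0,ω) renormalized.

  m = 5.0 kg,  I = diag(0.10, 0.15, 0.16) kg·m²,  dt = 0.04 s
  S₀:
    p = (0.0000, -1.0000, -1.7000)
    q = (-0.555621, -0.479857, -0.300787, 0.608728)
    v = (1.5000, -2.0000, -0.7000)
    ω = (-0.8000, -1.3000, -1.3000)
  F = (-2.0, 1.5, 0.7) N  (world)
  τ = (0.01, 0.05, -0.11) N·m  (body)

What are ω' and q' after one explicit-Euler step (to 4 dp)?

α = I⁻¹(τ − ω×Iω) = (-0.0690, 0.7493, -1.0125)
new body rate ω' = (-0.8028, -1.2700, -1.3405)
Hamilton product q⊗(0,ω) = (0.0164377, 1.6268663, -0.3884892, 1.1054918)
updated quaternion q' = (-0.5548, -0.4470, -0.3083, 0.6303)

ω' = (-0.8028, -1.2700, -1.3405)
q' = (-0.5548, -0.4470, -0.3083, 0.6303)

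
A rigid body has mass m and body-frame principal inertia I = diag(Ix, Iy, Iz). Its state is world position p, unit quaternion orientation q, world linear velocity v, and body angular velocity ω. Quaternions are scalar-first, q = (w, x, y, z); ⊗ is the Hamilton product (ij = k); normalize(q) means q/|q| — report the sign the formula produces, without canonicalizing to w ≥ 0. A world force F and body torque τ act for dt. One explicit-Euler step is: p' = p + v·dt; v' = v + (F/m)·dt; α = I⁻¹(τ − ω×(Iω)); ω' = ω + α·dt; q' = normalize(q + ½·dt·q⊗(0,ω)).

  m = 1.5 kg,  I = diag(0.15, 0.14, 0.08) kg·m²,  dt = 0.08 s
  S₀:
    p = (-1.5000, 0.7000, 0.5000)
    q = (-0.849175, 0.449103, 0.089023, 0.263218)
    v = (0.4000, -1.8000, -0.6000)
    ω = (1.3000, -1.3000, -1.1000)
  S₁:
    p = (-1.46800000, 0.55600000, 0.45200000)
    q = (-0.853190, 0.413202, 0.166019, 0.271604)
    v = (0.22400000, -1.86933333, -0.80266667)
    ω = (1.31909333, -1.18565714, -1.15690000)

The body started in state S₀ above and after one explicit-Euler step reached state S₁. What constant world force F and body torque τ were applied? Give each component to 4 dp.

F = (-3.3000, -1.3000, -3.8000)
τ = (-0.0500, 0.1000, -0.0400)

Δω = ω₁−ω₀ = (0.01909333, 0.11434286, -0.05690000)
τ = I·(Δω/dt) + ω₀×(Iω₀) = (-0.0500, 0.1000, -0.0400)
Δv = v₁−v₀ = (-0.17600000, -0.06933333, -0.20266667)
applied force F = (-3.3000, -1.3000, -3.8000)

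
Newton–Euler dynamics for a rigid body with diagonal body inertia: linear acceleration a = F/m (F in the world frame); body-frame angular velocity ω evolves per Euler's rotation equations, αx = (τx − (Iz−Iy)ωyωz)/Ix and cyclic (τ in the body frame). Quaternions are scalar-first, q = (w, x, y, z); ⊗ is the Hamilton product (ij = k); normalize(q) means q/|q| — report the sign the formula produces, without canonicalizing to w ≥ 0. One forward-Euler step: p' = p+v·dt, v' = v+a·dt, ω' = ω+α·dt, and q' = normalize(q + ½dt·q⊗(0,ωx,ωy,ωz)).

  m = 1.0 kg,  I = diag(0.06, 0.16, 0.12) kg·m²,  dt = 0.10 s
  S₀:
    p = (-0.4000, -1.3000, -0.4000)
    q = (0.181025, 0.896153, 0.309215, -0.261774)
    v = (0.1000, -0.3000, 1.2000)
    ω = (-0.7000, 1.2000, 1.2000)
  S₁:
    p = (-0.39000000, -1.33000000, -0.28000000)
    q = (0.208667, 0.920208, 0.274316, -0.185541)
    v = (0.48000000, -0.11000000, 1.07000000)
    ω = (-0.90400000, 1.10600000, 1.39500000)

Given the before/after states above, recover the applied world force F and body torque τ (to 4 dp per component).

F = (3.8000, 1.9000, -1.3000)
τ = (-0.1800, -0.1000, 0.1500)

v₁ − v₀ = (0.38000000, 0.19000000, -0.13000000)
m·(v₁−v₀)/dt = (3.8000, 1.9000, -1.3000)
rate change Δω = (-0.20400000, -0.09400000, 0.19500000)
precession coupling = (-0.0576, 0.0504, -0.0840)
τ = I·(Δω/dt) + ω₀×(Iω₀) = (-0.1800, -0.1000, 0.1500)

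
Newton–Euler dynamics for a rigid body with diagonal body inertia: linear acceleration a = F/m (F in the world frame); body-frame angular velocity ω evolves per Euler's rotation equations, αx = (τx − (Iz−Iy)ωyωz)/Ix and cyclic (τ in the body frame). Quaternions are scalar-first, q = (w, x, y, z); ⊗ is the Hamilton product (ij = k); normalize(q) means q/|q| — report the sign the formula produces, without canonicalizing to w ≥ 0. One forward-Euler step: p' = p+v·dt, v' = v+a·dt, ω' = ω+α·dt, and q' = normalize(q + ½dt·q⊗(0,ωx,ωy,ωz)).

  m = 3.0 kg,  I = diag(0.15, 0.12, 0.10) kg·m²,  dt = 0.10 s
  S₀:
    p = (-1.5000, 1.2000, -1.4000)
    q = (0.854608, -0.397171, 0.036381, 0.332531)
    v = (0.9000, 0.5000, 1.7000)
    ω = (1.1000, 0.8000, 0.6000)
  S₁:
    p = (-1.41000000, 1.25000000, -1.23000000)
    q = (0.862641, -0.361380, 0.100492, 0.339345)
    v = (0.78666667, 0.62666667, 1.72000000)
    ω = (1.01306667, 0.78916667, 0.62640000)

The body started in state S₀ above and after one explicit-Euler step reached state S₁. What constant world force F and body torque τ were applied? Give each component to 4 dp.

ω₁ − ω₀ = (-0.08693333, -0.01083333, 0.02640000)
τ = I·(Δω/dt) + ω₀×(Iω₀) = (-0.1400, 0.0200, 0.0000)
velocity change Δv = (-0.11333333, 0.12666667, 0.02000000)
m·(v₁−v₀)/dt = (-3.4000, 3.8000, 0.6000)

F = (-3.4000, 3.8000, 0.6000)
τ = (-0.1400, 0.0200, 0.0000)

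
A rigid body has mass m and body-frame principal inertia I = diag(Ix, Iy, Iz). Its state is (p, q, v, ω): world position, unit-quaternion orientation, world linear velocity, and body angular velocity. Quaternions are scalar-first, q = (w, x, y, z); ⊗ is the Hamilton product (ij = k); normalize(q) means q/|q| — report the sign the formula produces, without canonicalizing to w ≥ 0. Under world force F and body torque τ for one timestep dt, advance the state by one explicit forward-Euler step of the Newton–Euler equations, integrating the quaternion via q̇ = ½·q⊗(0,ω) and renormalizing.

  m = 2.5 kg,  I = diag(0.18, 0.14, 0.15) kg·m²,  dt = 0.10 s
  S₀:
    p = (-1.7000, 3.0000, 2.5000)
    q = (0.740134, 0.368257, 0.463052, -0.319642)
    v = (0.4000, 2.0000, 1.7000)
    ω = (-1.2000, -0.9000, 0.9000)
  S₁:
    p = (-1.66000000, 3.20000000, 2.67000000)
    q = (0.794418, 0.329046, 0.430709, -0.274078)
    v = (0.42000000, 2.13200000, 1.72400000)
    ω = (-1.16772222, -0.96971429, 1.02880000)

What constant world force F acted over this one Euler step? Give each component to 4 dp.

Δv = v₁−v₀ = (0.02000000, 0.13200000, 0.02400000)
applied force F = (0.5000, 3.3000, 0.6000)

F = (0.5000, 3.3000, 0.6000)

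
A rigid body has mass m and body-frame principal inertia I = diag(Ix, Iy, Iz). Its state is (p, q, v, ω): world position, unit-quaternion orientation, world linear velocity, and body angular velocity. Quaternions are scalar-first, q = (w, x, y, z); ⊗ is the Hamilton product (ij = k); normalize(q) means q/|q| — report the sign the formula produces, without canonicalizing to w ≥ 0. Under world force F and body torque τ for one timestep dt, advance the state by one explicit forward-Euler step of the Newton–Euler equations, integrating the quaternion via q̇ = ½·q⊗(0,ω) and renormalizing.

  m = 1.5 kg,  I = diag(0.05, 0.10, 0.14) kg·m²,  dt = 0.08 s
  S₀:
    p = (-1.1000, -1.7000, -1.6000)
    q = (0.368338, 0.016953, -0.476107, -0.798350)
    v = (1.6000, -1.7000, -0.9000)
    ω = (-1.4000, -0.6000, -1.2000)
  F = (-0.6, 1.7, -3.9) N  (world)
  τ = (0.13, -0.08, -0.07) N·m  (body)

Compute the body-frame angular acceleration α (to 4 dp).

α = (2.0240, 0.7120, -0.8000)

gyro term ω×Iω = (0.0288, -0.1512, 0.0420)
(τ − ω×Iω)/I = (2.0240, 0.7120, -0.8000)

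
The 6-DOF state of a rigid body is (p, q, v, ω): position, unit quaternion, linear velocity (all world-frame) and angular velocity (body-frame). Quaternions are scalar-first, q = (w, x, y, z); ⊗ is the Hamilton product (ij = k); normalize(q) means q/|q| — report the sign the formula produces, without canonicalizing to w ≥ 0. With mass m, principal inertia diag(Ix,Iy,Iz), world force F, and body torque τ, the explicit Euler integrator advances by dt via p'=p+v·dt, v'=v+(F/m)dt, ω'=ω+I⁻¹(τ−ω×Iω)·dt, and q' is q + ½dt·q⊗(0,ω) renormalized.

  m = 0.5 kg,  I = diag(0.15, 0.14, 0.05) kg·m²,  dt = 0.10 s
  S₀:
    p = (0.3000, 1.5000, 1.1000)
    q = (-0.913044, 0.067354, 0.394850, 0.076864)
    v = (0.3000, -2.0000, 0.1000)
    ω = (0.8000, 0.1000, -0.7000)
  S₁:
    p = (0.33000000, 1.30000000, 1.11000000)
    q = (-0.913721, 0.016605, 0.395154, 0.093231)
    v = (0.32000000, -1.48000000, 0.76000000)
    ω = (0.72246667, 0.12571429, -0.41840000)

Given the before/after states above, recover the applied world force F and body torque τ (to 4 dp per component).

velocity change Δv = (0.02000000, 0.52000000, 0.66000000)
m·(v₁−v₀)/dt = (0.1000, 2.6000, 3.3000)
Δω = ω₁−ω₀ = (-0.07753333, 0.02571429, 0.28160000)
precession coupling = (0.0063, -0.0560, -0.0008)
τ = I·(Δω/dt) + ω₀×(Iω₀) = (-0.1100, -0.0200, 0.1400)

F = (0.1000, 2.6000, 3.3000)
τ = (-0.1100, -0.0200, 0.1400)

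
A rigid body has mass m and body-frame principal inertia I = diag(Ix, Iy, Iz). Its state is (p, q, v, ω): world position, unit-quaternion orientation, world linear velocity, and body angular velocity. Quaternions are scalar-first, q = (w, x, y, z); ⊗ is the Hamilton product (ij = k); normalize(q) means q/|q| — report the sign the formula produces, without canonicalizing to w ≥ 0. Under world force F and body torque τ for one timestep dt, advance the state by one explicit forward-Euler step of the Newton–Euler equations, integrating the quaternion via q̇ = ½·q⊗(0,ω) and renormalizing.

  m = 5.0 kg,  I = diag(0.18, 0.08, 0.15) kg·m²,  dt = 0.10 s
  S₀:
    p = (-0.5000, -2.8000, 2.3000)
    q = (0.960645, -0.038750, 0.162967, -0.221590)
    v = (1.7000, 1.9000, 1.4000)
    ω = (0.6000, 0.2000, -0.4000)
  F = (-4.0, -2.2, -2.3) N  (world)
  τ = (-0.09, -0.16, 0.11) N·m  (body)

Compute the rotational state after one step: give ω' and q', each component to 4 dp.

ω' = (0.5531, 0.0090, -0.3187)
q' = (0.9551, -0.0110, 0.1650, -0.2459)

angular accel α = (-0.4689, -1.9100, 0.8133)
new body rate ω' = (0.5531, 0.0090, -0.3187)
2q̇ = q⊗(0,ω) = (-0.0979794, 0.5555182, 0.0436750, -0.4897882)
q' = normalize(q + ½dt·q⊗(0,ω)) = (0.9551, -0.0110, 0.1650, -0.2459)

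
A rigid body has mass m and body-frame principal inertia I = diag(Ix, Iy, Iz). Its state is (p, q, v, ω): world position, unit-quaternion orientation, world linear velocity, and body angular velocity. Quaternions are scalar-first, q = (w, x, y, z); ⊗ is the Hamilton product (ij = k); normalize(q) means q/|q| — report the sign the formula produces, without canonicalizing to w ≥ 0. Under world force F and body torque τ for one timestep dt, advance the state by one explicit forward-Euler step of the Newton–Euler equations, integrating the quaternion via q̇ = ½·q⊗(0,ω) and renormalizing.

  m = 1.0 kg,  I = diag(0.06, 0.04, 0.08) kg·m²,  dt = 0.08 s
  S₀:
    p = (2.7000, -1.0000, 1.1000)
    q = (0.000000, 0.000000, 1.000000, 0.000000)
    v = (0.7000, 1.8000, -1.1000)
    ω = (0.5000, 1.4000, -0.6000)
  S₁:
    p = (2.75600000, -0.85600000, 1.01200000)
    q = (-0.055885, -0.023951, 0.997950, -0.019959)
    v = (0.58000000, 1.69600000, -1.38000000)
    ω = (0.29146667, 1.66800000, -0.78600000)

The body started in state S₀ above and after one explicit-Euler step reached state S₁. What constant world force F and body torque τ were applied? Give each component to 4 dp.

Δv = v₁−v₀ = (-0.12000000, -0.10400000, -0.28000000)
F = m·Δv/dt = (-1.5000, -1.3000, -3.5000)
rate change Δω = (-0.20853333, 0.26800000, -0.18600000)
gyro term ω₀×Iω₀ = (-0.0336, 0.0060, -0.0140)
τ = I·(Δω/dt) + ω₀×(Iω₀) = (-0.1900, 0.1400, -0.2000)

F = (-1.5000, -1.3000, -3.5000)
τ = (-0.1900, 0.1400, -0.2000)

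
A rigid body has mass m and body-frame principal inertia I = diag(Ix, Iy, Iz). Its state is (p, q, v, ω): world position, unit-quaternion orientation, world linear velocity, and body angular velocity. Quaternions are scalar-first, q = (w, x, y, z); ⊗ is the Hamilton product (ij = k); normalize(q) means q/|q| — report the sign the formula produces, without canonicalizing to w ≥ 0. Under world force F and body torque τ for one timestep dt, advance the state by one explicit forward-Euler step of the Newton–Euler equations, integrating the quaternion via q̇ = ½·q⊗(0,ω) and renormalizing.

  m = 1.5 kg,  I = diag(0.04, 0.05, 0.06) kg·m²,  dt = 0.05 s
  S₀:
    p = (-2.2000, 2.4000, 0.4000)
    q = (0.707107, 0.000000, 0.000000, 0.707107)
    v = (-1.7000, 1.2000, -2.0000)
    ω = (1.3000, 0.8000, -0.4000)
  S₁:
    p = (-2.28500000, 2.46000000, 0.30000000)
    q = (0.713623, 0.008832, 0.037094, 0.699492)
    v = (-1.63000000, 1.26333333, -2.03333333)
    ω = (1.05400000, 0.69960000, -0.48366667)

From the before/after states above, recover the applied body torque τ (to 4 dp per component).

τ = (-0.2000, -0.0900, -0.0900)

Δω = ω₁−ω₀ = (-0.24600000, -0.10040000, -0.08366667)
applied torque τ = (-0.2000, -0.0900, -0.0900)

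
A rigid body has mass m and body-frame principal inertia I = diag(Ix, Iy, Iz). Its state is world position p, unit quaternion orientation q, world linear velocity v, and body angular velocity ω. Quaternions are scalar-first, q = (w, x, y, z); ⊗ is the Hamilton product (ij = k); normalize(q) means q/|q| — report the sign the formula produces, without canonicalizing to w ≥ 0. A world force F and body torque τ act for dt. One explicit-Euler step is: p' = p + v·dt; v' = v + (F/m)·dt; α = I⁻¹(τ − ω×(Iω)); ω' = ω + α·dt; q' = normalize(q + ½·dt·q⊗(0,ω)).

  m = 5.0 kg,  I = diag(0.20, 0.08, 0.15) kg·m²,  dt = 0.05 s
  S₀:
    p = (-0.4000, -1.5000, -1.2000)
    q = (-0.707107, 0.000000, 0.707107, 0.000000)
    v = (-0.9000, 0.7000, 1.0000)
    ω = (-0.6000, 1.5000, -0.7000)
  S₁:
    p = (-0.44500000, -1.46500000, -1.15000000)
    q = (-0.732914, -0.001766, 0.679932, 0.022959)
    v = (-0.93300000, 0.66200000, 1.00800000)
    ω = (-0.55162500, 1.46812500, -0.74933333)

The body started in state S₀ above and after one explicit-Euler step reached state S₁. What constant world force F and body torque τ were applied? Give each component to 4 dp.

F = (-3.3000, -3.8000, 0.8000)
τ = (0.1200, -0.0300, -0.0400)

Δω = ω₁−ω₀ = (0.04837500, -0.03187500, -0.04933333)
I·α + gyro = (0.1200, -0.0300, -0.0400)
velocity change Δv = (-0.03300000, -0.03800000, 0.00800000)
m·(v₁−v₀)/dt = (-3.3000, -3.8000, 0.8000)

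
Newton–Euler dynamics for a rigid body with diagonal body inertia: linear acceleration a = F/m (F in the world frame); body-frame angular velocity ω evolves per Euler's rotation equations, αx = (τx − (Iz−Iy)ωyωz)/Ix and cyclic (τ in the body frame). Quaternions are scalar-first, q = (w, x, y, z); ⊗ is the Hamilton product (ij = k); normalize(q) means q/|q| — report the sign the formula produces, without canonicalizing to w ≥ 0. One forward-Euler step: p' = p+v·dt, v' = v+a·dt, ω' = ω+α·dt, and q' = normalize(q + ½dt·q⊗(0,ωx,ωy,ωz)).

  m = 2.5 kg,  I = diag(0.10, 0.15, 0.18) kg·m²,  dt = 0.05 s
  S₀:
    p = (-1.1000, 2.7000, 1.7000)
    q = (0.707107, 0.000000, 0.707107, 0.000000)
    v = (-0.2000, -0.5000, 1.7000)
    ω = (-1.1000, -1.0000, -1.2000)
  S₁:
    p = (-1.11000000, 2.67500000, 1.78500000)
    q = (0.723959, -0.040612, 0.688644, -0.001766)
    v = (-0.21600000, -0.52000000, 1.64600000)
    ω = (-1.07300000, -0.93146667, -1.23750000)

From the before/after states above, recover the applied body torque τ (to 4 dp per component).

Δω = ω₁−ω₀ = (0.02700000, 0.06853333, -0.03750000)
I·α + gyro = (0.0900, 0.1000, -0.0800)

τ = (0.0900, 0.1000, -0.0800)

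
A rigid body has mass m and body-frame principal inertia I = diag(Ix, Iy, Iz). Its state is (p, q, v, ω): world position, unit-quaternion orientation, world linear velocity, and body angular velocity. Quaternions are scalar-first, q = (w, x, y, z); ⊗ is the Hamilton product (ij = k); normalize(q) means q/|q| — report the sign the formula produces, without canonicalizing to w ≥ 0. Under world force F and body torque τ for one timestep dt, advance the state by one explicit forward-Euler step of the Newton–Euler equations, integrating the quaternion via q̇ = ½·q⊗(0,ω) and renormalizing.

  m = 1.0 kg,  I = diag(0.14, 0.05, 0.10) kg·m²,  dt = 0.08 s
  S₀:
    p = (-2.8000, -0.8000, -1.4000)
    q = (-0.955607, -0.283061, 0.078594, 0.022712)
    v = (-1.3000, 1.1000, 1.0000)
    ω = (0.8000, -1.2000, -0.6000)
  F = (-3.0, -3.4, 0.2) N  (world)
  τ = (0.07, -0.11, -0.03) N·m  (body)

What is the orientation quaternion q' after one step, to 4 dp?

Hamilton product q⊗(0,ω) = (0.3343888, -0.7843876, 0.9950614, 0.8501622)
updated quaternion q' = (-0.9404, -0.3138, 0.1182, 0.0566)

q' = (-0.9404, -0.3138, 0.1182, 0.0566)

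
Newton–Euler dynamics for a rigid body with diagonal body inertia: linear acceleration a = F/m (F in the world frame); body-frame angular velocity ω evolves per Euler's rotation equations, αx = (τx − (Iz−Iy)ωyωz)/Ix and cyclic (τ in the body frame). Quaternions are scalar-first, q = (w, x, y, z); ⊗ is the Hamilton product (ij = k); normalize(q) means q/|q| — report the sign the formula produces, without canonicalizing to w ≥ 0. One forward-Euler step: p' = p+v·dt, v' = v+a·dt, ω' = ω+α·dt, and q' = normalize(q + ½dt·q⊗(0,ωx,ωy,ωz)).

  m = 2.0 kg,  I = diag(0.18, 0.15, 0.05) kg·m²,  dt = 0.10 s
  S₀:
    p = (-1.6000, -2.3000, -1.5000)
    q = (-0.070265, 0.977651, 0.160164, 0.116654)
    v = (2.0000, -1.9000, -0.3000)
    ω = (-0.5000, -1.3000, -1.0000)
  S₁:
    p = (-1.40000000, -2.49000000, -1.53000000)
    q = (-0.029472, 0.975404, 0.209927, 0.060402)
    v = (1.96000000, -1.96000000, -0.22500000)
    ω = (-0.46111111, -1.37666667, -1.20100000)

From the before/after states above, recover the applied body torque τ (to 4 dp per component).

Δω = ω₁−ω₀ = (0.03888889, -0.07666667, -0.20100000)
precession coupling = (-0.1300, 0.0650, -0.0195)
I·α + gyro = (-0.0600, -0.0500, -0.1200)

τ = (-0.0600, -0.0500, -0.1200)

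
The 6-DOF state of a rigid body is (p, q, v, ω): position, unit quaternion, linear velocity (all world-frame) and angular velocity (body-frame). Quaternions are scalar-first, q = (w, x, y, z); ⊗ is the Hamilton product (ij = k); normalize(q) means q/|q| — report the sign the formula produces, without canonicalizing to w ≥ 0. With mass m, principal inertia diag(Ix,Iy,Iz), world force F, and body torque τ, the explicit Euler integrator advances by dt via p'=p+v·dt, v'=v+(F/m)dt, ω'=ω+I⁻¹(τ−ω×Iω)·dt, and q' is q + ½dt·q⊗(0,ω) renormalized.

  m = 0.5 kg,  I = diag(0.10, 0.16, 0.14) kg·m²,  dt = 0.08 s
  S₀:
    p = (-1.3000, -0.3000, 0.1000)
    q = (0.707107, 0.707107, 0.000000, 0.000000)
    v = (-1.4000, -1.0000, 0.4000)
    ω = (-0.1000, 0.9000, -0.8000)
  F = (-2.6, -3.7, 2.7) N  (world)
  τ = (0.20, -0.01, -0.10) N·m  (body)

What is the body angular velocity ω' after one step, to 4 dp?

(τ − ω×Iω)/I = (1.8560, -0.0425, -0.6757)
new body rate ω' = (0.0485, 0.8966, -0.8541)

ω' = (0.0485, 0.8966, -0.8541)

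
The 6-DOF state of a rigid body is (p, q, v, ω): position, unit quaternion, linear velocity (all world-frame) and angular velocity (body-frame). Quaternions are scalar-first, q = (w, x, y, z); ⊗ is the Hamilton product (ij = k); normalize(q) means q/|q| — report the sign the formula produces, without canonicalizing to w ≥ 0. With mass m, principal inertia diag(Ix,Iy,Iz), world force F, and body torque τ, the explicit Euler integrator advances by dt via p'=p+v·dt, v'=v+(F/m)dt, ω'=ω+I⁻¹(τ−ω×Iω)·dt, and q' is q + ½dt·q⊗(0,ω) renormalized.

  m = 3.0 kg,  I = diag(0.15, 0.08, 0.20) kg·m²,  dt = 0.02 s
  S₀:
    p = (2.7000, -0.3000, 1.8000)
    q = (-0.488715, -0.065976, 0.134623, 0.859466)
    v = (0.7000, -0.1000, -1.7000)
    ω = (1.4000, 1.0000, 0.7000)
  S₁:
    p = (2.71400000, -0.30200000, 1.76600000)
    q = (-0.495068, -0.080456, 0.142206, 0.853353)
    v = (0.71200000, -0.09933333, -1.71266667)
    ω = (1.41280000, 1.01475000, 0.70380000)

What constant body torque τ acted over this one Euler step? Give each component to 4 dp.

ω₁ − ω₀ = (0.01280000, 0.01475000, 0.00380000)
precession coupling = (0.0840, -0.0490, -0.0980)
applied torque τ = (0.1800, 0.0100, -0.0600)

τ = (0.1800, 0.0100, -0.0600)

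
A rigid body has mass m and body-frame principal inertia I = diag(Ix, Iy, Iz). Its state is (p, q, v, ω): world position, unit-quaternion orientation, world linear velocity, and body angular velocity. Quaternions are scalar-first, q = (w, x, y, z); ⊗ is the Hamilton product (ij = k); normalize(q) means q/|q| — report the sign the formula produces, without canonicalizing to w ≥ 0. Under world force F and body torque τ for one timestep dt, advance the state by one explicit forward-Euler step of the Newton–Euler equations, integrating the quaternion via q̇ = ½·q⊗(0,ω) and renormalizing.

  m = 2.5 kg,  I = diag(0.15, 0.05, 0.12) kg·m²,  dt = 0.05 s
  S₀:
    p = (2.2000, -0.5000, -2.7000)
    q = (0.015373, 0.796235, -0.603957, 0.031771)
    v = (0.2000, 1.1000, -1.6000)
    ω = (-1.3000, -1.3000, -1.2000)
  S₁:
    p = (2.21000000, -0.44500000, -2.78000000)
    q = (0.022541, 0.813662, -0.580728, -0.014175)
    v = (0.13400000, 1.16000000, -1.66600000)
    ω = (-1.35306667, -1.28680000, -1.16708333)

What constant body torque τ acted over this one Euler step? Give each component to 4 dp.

rate change Δω = (-0.05306667, 0.01320000, 0.03291667)
gyro term ω₀×Iω₀ = (0.1092, 0.0468, -0.1690)
I·α + gyro = (-0.0500, 0.0600, -0.0900)

τ = (-0.0500, 0.0600, -0.0900)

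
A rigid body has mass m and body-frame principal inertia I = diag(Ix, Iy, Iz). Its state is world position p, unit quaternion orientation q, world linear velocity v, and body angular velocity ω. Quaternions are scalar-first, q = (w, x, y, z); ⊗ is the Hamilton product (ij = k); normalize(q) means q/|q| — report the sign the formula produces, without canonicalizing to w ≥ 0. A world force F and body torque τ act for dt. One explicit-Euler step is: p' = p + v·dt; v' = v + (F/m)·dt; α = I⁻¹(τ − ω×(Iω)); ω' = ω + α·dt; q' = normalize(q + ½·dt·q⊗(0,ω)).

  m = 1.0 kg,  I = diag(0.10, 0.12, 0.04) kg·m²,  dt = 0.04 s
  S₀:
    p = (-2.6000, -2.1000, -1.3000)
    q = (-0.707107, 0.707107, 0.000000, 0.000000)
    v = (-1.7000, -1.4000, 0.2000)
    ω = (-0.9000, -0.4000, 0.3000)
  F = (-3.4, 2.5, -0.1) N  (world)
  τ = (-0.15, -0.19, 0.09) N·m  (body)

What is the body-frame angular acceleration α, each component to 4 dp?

α = (-1.5960, -1.4483, 2.0700)

gyro term ω×Iω = (0.0096, -0.0162, 0.0072)
(τ − ω×Iω)/I = (-1.5960, -1.4483, 2.0700)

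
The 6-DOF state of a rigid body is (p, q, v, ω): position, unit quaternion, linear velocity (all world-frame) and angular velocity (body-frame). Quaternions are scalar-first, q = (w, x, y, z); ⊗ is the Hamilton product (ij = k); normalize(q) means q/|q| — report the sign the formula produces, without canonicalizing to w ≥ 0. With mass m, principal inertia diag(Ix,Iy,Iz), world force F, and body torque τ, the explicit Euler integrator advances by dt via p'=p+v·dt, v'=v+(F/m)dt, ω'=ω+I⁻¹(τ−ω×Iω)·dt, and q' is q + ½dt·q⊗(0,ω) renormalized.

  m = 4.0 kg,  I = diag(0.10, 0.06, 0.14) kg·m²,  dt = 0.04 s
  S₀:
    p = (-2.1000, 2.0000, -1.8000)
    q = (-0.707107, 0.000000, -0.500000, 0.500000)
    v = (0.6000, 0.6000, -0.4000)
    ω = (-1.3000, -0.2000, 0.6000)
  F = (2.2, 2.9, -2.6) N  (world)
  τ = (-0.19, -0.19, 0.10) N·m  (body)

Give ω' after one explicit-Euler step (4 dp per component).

ω×(Iω) gyroscopic = (-0.0096, 0.0312, -0.0104)
(τ − ω×Iω)/I = (-1.8040, -3.6867, 0.7886)
ω + α·dt = (-1.3722, -0.3475, 0.6315)

ω' = (-1.3722, -0.3475, 0.6315)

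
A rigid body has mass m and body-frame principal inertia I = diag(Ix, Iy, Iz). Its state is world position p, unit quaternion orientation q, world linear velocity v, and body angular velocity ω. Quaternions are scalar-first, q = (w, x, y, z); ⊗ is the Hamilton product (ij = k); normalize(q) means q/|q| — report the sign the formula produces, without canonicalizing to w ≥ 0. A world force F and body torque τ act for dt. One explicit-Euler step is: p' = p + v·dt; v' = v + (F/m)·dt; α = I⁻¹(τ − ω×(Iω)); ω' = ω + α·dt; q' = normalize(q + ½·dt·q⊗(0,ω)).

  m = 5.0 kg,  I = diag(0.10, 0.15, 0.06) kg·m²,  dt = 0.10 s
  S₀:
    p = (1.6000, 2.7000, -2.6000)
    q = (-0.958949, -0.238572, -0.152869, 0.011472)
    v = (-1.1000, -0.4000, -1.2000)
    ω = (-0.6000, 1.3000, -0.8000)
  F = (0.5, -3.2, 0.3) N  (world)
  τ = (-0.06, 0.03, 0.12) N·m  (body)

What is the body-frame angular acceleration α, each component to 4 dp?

α = (-1.5360, 0.0720, 2.6500)

precession coupling ω×(Iω) = (0.0936, 0.0192, -0.0390)
α = I⁻¹(τ − ω×Iω) = (-1.5360, 0.0720, 2.6500)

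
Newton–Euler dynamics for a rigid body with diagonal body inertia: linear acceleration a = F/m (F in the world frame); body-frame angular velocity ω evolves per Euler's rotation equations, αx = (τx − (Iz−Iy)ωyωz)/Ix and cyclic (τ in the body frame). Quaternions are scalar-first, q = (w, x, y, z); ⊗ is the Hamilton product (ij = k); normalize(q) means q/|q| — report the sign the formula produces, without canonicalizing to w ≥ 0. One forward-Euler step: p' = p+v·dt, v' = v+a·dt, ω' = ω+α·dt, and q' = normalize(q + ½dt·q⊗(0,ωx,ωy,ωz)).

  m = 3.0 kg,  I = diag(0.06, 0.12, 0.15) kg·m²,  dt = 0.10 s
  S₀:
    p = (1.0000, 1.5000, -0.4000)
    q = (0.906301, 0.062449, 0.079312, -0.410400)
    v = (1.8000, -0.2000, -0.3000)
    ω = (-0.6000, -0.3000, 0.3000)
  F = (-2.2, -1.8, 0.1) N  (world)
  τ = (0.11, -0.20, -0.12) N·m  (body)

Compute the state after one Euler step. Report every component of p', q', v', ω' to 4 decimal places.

p' = (1.1800, 1.4800, -0.4300)
q' = (0.9149, 0.0303, 0.0770, -0.3951)
v' = (1.7267, -0.2600, -0.2967)
ω' = (-0.4122, -0.4802, 0.2128)

a = (-0.7333, -0.6000, 0.0333)
p + v·dt = (1.1800, 1.4800, -0.4300)
new velocity v' = (1.7267, -0.2600, -0.2967)
gyro term ω×Iω = (-0.0027, 0.0162, 0.0108)
α = I⁻¹(τ − ω×Iω) = (1.8783, -1.8017, -0.8720)
ω + α·dt = (-0.4122, -0.4802, 0.2128)
2q̇ = q⊗(0,ω) = (0.1843830, -0.6431070, -0.0443850, 0.3007428)
updated quaternion q' = (0.9149, 0.0303, 0.0770, -0.3951)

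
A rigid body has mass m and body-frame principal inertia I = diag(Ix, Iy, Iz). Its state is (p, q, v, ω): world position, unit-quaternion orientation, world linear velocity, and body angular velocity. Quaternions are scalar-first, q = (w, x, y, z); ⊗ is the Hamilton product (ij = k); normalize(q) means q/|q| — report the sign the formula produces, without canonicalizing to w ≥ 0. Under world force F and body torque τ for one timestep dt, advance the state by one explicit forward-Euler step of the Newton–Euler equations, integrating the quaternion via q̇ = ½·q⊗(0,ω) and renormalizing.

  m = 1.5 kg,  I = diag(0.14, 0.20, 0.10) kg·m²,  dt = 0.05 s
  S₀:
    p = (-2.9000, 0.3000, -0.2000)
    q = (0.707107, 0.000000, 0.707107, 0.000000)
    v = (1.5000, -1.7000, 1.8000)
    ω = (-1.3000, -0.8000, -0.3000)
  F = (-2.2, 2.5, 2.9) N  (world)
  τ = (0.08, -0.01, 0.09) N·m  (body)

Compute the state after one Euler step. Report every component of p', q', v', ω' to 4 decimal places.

p' = (-2.8250, 0.2150, -0.1100)
q' = (0.7207, -0.0283, 0.6924, 0.0177)
v' = (1.4267, -1.6167, 1.8967)
ω' = (-1.2629, -0.8064, -0.2862)

a = F/m = (-1.4667, 1.6667, 1.9333)
p' = p + v·dt = (-2.8250, 0.2150, -0.1100)
new velocity v' = (1.4267, -1.6167, 1.8967)
angular accel α = (0.7429, -0.1280, 0.2760)
ω' = ω + α·dt = (-1.2629, -0.8064, -0.2862)
2q̇ = q⊗(0,ω) = (0.5656856, -1.1313712, -0.5656856, 0.7071070)
q + ½dt·q⊗(0,ω), renormalized = (0.7207, -0.0283, 0.6924, 0.0177)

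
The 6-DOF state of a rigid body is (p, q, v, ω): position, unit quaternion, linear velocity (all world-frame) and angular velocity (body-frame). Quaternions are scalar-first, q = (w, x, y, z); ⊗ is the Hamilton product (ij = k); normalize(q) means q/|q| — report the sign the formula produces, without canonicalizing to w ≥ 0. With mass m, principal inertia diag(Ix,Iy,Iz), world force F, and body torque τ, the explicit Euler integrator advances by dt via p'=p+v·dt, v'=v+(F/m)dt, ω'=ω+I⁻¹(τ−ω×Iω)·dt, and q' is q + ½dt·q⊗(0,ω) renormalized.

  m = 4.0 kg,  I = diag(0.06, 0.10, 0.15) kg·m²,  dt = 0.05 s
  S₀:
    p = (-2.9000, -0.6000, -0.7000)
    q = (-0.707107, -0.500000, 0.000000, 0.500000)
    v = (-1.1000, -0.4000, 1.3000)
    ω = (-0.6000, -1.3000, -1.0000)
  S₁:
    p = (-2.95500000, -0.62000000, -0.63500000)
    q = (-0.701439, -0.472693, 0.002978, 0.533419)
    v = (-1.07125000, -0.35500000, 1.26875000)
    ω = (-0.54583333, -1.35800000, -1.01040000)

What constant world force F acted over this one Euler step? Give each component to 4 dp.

Δv = v₁−v₀ = (0.02875000, 0.04500000, -0.03125000)
F = m·Δv/dt = (2.3000, 3.6000, -2.5000)

F = (2.3000, 3.6000, -2.5000)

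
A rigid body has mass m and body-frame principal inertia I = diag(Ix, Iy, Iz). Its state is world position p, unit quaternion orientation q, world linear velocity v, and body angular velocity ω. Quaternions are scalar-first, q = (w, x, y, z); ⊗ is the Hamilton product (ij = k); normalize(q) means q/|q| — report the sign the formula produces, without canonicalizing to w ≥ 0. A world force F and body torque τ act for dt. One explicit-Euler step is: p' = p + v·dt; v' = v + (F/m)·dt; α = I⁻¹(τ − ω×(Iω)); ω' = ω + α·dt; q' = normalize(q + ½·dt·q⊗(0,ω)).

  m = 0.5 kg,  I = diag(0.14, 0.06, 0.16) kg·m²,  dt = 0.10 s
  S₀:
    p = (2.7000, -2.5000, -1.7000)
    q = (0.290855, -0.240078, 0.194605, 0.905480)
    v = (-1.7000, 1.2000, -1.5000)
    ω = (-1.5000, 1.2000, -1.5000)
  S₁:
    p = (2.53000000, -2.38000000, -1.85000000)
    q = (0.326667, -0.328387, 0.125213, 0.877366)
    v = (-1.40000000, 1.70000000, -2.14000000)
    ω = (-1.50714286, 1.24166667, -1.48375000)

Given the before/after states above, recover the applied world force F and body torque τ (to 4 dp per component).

Δv = v₁−v₀ = (0.30000000, 0.50000000, -0.64000000)
m·(v₁−v₀)/dt = (1.5000, 2.5000, -3.2000)
rate change Δω = (-0.00714286, 0.04166667, 0.01625000)
τ = I·(Δω/dt) + ω₀×(Iω₀) = (-0.1900, -0.0200, 0.1700)

F = (1.5000, 2.5000, -3.2000)
τ = (-0.1900, -0.0200, 0.1700)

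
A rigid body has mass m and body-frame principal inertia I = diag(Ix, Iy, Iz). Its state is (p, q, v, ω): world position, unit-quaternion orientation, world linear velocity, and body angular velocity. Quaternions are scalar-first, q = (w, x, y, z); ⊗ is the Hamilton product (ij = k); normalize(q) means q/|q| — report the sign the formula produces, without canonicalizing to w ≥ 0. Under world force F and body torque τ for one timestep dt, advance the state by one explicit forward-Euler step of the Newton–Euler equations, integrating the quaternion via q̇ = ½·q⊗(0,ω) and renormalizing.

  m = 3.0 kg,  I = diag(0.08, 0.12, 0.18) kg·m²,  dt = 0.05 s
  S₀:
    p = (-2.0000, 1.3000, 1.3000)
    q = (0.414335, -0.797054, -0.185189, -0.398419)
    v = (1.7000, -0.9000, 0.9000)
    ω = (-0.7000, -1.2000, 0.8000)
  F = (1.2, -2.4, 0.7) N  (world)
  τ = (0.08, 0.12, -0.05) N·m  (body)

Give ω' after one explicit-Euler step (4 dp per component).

ω' = (-0.6140, -1.1733, 0.7768)

α = I⁻¹(τ − ω×Iω) = (1.7200, 0.5333, -0.4644)
ω + α·dt = (-0.6140, -1.1733, 0.7768)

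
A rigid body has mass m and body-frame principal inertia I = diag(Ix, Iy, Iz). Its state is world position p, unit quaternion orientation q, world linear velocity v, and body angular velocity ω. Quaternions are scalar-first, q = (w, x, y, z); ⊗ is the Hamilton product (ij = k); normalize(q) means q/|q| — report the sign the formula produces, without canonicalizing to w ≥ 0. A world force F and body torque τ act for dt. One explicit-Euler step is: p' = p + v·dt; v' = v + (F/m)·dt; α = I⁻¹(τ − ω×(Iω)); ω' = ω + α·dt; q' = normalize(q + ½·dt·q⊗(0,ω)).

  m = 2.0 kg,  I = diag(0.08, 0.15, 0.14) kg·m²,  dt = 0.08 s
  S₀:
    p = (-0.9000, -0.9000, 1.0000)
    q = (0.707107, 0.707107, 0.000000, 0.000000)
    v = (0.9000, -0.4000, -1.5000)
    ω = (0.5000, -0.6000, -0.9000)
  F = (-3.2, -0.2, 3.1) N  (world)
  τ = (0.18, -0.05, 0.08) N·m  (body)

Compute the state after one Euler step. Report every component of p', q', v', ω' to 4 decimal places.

p' = (-0.8280, -0.9320, 0.8800)
q' = (0.6922, 0.7204, 0.0085, -0.0424)
v' = (0.7720, -0.4080, -1.3760)
ω' = (0.6854, -0.6411, -0.8423)

gyro term ω×Iω = (-0.0054, 0.0270, -0.0210)
α = I⁻¹(τ − ω×Iω) = (2.3175, -0.5133, 0.7214)
ω + α·dt = (0.6854, -0.6411, -0.8423)
Hamilton product q⊗(0,ω) = (-0.3535535, 0.3535535, 0.2121321, -1.0606605)
q' = normalize(q + ½dt·q⊗(0,ω)) = (0.6922, 0.7204, 0.0085, -0.0424)
p + v·dt = (-0.8280, -0.9320, 0.8800)
new velocity v' = (0.7720, -0.4080, -1.3760)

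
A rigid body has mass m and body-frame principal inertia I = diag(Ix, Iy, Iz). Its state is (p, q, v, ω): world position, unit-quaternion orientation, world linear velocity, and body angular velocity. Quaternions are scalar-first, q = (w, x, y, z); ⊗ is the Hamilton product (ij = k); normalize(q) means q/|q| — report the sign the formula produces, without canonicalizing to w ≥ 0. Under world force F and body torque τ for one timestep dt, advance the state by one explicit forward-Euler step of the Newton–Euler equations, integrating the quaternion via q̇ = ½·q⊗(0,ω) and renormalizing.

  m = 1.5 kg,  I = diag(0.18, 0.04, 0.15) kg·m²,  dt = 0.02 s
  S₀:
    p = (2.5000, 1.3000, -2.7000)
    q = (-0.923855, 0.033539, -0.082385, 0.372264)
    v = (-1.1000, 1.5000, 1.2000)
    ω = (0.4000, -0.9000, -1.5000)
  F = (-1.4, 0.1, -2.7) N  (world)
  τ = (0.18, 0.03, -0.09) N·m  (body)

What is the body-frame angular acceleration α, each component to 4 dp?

precession coupling ω×(Iω) = (0.1485, -0.0180, 0.0504)
α = I⁻¹(τ − ω×Iω) = (0.1750, 1.2000, -0.9360)

α = (0.1750, 1.2000, -0.9360)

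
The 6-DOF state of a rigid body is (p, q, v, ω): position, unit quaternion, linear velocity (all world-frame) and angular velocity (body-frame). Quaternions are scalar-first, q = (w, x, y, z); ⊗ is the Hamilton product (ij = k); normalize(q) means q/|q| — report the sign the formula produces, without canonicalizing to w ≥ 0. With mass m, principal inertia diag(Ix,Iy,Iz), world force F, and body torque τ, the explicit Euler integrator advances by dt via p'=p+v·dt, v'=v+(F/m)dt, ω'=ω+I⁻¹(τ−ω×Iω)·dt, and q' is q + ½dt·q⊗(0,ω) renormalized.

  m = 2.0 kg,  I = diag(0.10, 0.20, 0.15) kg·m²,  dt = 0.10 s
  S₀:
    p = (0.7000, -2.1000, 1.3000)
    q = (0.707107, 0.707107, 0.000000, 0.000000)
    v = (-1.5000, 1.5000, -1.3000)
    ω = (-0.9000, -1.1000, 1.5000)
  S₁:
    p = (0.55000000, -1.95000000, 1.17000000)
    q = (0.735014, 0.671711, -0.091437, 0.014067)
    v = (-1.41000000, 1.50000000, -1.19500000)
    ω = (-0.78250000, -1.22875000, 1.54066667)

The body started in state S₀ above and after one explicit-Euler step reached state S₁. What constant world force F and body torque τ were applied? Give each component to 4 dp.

rate change Δω = (0.11750000, -0.12875000, 0.04066667)
gyro term ω₀×Iω₀ = (0.0825, 0.0675, 0.0990)
applied torque τ = (0.2000, -0.1900, 0.1600)
v₁ − v₀ = (0.09000000, 0.00000000, 0.10500000)
F = m·Δv/dt = (1.8000, 0.0000, 2.1000)

F = (1.8000, 0.0000, 2.1000)
τ = (0.2000, -0.1900, 0.1600)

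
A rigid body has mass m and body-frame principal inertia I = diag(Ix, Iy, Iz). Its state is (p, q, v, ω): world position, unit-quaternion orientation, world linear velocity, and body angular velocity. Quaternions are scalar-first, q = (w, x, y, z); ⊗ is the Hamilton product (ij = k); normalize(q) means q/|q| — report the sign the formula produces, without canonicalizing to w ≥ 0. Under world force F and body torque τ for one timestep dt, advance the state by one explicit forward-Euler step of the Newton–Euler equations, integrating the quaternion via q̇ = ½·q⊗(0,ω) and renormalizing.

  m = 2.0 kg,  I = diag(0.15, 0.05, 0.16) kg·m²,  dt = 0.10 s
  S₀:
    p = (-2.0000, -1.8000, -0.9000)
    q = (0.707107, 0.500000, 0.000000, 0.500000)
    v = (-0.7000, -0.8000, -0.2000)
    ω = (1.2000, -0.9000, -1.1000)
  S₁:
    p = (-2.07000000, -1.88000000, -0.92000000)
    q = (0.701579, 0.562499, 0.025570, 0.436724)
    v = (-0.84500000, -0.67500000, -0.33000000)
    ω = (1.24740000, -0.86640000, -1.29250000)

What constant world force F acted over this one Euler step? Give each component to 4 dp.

F = (-2.9000, 2.5000, -2.6000)

Δv = v₁−v₀ = (-0.14500000, 0.12500000, -0.13000000)
applied force F = (-2.9000, 2.5000, -2.6000)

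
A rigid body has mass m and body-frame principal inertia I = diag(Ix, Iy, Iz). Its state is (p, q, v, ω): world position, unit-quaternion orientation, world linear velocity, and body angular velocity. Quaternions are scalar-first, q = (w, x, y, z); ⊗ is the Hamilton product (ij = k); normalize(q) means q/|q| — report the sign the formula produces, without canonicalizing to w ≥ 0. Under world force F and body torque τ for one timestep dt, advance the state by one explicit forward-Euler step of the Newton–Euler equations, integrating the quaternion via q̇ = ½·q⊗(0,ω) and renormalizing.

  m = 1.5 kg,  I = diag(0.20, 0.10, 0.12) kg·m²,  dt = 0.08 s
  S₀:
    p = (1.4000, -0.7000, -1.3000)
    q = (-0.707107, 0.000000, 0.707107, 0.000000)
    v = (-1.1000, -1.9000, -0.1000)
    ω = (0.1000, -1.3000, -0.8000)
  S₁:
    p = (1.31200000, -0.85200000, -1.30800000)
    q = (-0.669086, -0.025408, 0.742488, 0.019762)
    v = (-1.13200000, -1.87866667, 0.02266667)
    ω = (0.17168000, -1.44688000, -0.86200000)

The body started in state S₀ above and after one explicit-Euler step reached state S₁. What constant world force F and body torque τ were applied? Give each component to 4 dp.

rate change Δω = (0.07168000, -0.14688000, -0.06200000)
ω₀×(Iω₀) = (0.0208, -0.0064, 0.0130)
I·α + gyro = (0.2000, -0.1900, -0.0800)
v₁ − v₀ = (-0.03200000, 0.02133333, 0.12266667)
applied force F = (-0.6000, 0.4000, 2.3000)

F = (-0.6000, 0.4000, 2.3000)
τ = (0.2000, -0.1900, -0.0800)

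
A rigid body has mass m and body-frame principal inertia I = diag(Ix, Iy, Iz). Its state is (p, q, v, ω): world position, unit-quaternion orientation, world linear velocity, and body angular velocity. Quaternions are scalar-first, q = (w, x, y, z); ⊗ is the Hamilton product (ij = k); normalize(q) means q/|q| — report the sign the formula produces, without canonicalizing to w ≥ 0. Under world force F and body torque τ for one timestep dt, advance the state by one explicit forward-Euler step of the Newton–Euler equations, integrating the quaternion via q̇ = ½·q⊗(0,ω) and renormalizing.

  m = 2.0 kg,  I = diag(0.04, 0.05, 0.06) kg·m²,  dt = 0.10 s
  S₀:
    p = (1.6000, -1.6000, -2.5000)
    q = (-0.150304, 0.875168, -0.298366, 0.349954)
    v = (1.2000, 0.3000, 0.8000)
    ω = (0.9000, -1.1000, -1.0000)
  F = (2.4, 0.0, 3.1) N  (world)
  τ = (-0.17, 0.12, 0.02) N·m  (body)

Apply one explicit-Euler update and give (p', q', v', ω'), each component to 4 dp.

p' = (1.7200, -1.5700, -2.4200)
q' = (-0.1879, 0.8992, -0.2297, 0.3215)
v' = (1.3200, 0.3000, 0.9550)
ω' = (0.4475, -0.8960, -0.9502)

linear accel F/m = (1.2000, 0.0000, 1.5500)
p' = p + v·dt = (1.7200, -1.5700, -2.4200)
new velocity v' = (1.3200, 0.3000, 0.9550)
gyro term ω×Iω = (0.0110, 0.0180, -0.0099)
angular accel α = (-4.5250, 2.0400, 0.4983)
new body rate ω' = (0.4475, -0.8960, -0.9502)
Hamilton product q⊗(0,ω) = (-0.7658998, 0.5480418, 1.3554610, -0.5438514)
q' = normalize(q + ½dt·q⊗(0,ω)) = (-0.1879, 0.8992, -0.2297, 0.3215)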